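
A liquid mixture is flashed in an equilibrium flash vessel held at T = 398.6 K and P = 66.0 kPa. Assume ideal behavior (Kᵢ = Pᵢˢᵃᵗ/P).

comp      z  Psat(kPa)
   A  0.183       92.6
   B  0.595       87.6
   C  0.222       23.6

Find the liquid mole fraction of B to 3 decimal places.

Raoult's law: Kᵢ = Pᵢˢᵃᵗ/P = Pᵢˢᵃᵗ/66.0.
  K_A = 92.6/66.0 = 1.40303, K_B = 87.6/66.0 = 1.32727, K_C = 23.6/66.0 = 0.35758
Let β = V/F and solve Σ zᵢ(Kᵢ−1)/(1+β(Kᵢ−1)) = 0.
g(0) = ΣzᵢKᵢ − 1 = 0.126 and g(1) = 1 − Σzᵢ/Kᵢ = -0.200, so a root lies in (0, 1).
Newton iteration, β⁰ = 0.37:
  β = 0.370: g = 0.0508, g' = -0.231 → β = 0.590
  β = 0.590: g = -0.0069, g' = -0.302 → β = 0.567
Converged at β = 0.567.
Compositions from xᵢ = zᵢ/(1+β(Kᵢ−1)), yᵢ = Kᵢxᵢ:
  A: x = 0.149, y = 0.209
  B: x = 0.502, y = 0.666
  C: x = 0.349, y = 0.125

x_B = 0.502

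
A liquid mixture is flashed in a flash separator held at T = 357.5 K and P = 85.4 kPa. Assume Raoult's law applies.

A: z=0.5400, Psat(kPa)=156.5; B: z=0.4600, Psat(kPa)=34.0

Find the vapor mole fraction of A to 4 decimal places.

y_A = 0.7689

Raoult's law: Kᵢ = Pᵢˢᵃᵗ/P = Pᵢˢᵃᵗ/85.4.
  K_A = 156.5/85.4 = 1.832553, K_B = 34.0/85.4 = 0.398126
Material balance + equilibrium reduce to Σ zᵢ(Kᵢ−1)/(1+β(Kᵢ−1)) = 0.
Feasibility: ΣzᵢKᵢ = 1.1727, Σzᵢ/Kᵢ = 1.4501 — both > 1, two phases present.
Binary case is linear: z₁(K₁−1)(1+β(K₂−1)) + z₂(K₂−1)(1+β(K₁−1)) = 0
⇒ β = [z₁(K₁−1)+z₂(K₂−1)] / [−(K₁−1)(K₂−1)] = 0.17272/0.50109 = 0.3447
Compositions from xᵢ = zᵢ/(1+β(Kᵢ−1)), yᵢ = Kᵢxᵢ:
  A: x = 0.4196, y = 0.7689
  B: x = 0.5804, y = 0.2311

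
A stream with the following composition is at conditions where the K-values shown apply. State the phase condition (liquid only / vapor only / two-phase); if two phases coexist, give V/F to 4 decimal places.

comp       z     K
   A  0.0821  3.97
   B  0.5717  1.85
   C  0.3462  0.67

ΣzᵢKᵢ = 1.6155; Σzᵢ/Kᵢ = 0.8464.
Since Σzᵢ/Kᵢ < 1 the mixture is above its dew point — single vapor phase.

vapor only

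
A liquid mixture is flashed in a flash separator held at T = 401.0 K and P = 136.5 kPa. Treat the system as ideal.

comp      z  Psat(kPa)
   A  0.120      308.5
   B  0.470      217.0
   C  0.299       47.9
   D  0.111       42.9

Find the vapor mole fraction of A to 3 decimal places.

Raoult's law: Kᵢ = Pᵢˢᵃᵗ/P = Pᵢˢᵃᵗ/136.5.
  K_A = 308.5/136.5 = 2.26007, K_B = 217.0/136.5 = 1.58974, K_C = 47.9/136.5 = 0.35092, K_D = 42.9/136.5 = 0.31429
Rachford–Rice: g(ψ) = Σ zᵢ(Kᵢ−1)/(1+ψ(Kᵢ−1)) = 0.
Check two-phase: ΣzᵢKᵢ = 1.158 > 1 and Σzᵢ/Kᵢ = 1.554 > 1, so g(0) = 0.158 > 0 and g(1) = -0.554 < 0.
Newton iteration, ψ⁰ = 0.5:
  ψ = 0.500: g = -0.0963, g' = -0.566 → ψ = 0.330
  ψ = 0.330: g = -0.0065, g' = -0.501 → ψ = 0.317
Converged at ψ = 0.317.
Compositions from xᵢ = zᵢ/(1+ψ(Kᵢ−1)), yᵢ = Kᵢxᵢ:
  A: x = 0.086, y = 0.194
  B: x = 0.396, y = 0.630
  C: x = 0.376, y = 0.132
  D: x = 0.142, y = 0.045

y_A = 0.194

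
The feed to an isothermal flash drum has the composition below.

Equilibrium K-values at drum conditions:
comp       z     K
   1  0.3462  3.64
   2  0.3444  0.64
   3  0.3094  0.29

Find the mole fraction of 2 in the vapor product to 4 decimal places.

Material balance + equilibrium reduce to Σ zᵢ(Kᵢ−1)/(1+ψ(Kᵢ−1)) = 0.
g(0) = ΣzᵢKᵢ − 1 = 0.5703 and g(1) = 1 − Σzᵢ/Kᵢ = -0.7001, so a root lies in (0, 1).
Iterate (Newton) starting at ψ = 0.63:
  ψ = 0.6300: g = -0.21462, g' = -0.9254 → ψ = 0.3981
  ψ = 0.3981: g = -0.00531, g' = -0.9375 → ψ = 0.3924
Converged at ψ = 0.3924.
Compositions from xᵢ = zᵢ/(1+ψ(Kᵢ−1)), yᵢ = Kᵢxᵢ:
  1: x = 0.1700, y = 0.6189
  2: x = 0.4011, y = 0.2567
  3: x = 0.4289, y = 0.1244

y_2 = 0.2567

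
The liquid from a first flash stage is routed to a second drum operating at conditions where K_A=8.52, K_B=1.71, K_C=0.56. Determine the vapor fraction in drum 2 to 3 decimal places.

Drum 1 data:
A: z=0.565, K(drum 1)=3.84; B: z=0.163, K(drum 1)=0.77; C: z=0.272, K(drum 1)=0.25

V/F (drum 2) = 0.555

Drum 1:
Material balance + equilibrium reduce to Σ zᵢ(Kᵢ−1)/(1+ψ₁(Kᵢ−1)) = 0.
Feasibility: ΣzᵢKᵢ = 2.363, Σzᵢ/Kᵢ = 1.447 — both > 1, two phases present.
Newton–Raphson from ψ₁ = 0.5:
  ψ₁ = 0.500: g = 0.2943, g' = -1.181 → ψ₁ = 0.749
  ψ₁ = 0.749: g = 0.0020, g' = -1.276 → ψ₁ = 0.751
Converged at ψ₁ = 0.751.
Drum-1 compositions:
  A: x = 0.180, y = 0.693
  B: x = 0.197, y = 0.152
  C: x = 0.623, y = 0.156
Drum-2 feed = drum-1 liquid: z₂ = (0.1804, 0.1970, 0.6226).
Drum 2:
Newton iteration, ψ₂⁰ = 0.35:
  ψ₂ = 0.350: g = 0.1617, g' = -1.005 → ψ₂ = 0.511
  ψ₂ = 0.511: g = 0.0295, g' = -0.689 → ψ₂ = 0.554
  ψ₂ = 0.554: g = 0.0010, g' = -0.645 → ψ₂ = 0.555
Converged at ψ₂ = 0.555.
  A: x = 0.035, y = 0.297
  B: x = 0.141, y = 0.242
  C: x = 0.824, y = 0.461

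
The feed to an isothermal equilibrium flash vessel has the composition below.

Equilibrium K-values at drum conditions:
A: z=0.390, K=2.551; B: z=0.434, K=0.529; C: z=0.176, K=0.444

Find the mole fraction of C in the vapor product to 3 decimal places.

Let ψ = V/F and solve Σ zᵢ(Kᵢ−1)/(1+ψ(Kᵢ−1)) = 0.
g(0) = ΣzᵢKᵢ − 1 = 0.303 and g(1) = 1 − Σzᵢ/Kᵢ = -0.370, so a root lies in (0, 1).
Newton iteration, ψ⁰ = 0.5:
  ψ = 0.500: g = -0.0622, g' = -0.567 → ψ = 0.390
  ψ = 0.390: g = 0.0014, g' = -0.597 → ψ = 0.393
Converged at ψ = 0.393.
Compositions from xᵢ = zᵢ/(1+ψ(Kᵢ−1)), yᵢ = Kᵢxᵢ:
  A: x = 0.242, y = 0.618
  B: x = 0.532, y = 0.282
  C: x = 0.225, y = 0.100

y_C = 0.100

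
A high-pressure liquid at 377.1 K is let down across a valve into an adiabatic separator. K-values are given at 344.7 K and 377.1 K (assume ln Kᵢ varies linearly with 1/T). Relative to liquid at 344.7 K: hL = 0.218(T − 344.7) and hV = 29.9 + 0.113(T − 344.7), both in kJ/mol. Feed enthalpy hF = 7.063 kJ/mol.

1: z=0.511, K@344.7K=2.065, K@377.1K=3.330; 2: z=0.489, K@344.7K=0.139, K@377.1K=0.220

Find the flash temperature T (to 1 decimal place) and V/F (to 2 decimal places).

T = 349.6 K, V/F = 0.20

Adiabatic flash: solve Rachford–Rice at each trial T, then check hF = ψ·hV(T) + (1−ψ)·hL(T).
  T = 344.7 K: K = (2.065, 0.139), RR gives ψ = 0.134, H_out = 4.017 kJ/mol
  T = 377.1 K: K = (3.330, 0.220), RR gives ψ = 0.445, H_out = 18.862 kJ/mol
  T = 360.9 K: K = (2.651, 0.177), RR gives ψ = 0.324, H_out = 12.679 kJ/mol
  T = 352.8 K: K = (2.346, 0.157), RR gives ψ = 0.243, H_out = 8.826 kJ/mol
  T = 348.8 K: K = (2.205, 0.148), RR gives ψ = 0.194, H_out = 6.605 kJ/mol
  T = 350.8 K: K = (2.275, 0.153), RR gives ψ = 0.219, H_out = 7.748 kJ/mol
Linear interpolation between T = 348.8 (H_out = 6.605) and T = 350.8 (H_out = 7.748) on hF = 7.063 gives T ≈ 349.6 K, at which ψ = 0.20.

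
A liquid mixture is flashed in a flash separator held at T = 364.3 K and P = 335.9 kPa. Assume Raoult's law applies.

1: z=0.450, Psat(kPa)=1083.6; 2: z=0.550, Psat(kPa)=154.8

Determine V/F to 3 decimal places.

V/F = 0.588

Raoult's law: Kᵢ = Pᵢˢᵃᵗ/P = Pᵢˢᵃᵗ/335.9.
  K_1 = 1083.6/335.9 = 3.22596, K_2 = 154.8/335.9 = 0.46085
Material balance + equilibrium reduce to Σ zᵢ(Kᵢ−1)/(1+V/F(Kᵢ−1)) = 0.
Check two-phase: ΣzᵢKᵢ = 1.705 > 1 and Σzᵢ/Kᵢ = 1.333 > 1, so g(0) = 0.705 > 0 and g(1) = -0.333 < 0.
Newton iteration, V/F⁰ = 0.6:
  V/F = 0.600: g = -0.0094, g' = -0.758 → V/F = 0.588
Converged at V/F = 0.588.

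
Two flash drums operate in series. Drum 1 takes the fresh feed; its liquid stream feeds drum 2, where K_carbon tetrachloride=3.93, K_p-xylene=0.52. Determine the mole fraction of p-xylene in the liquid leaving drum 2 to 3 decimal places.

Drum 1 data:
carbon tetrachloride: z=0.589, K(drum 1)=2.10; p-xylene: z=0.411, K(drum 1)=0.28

Drum 1:
Let ψ₁ = V/F and solve Σ zᵢ(Kᵢ−1)/(1+ψ₁(Kᵢ−1)) = 0.
g(0) = ΣzᵢKᵢ − 1 = 0.352 and g(1) = 1 − Σzᵢ/Kᵢ = -0.748, so a root lies in (0, 1).
Iterate (Newton) starting at ψ₁ = 0.67:
  ψ₁ = 0.670: g = -0.1987, g' = -1.031 → ψ₁ = 0.477
  ψ₁ = 0.477: g = -0.0261, g' = -0.801 → ψ₁ = 0.445
  ψ₁ = 0.445: g = -0.0003, g' = -0.782 → ψ₁ = 0.444
Converged at ψ₁ = 0.444.
Drum-1 compositions:
  carbon tetrachloride: x = 0.396, y = 0.831
  p-xylene: x = 0.604, y = 0.169
Drum-2 feed = drum-1 liquid: z₂ = (0.3956, 0.6044).
Drum 2:
Newton iteration, ψ₂⁰ = 0.5:
  ψ₂ = 0.500: g = 0.0885, g' = -0.800 → ψ₂ = 0.611
  ψ₂ = 0.611: g = 0.0052, g' = -0.715 → ψ₂ = 0.618
Converged at ψ₂ = 0.618.
  carbon tetrachloride: x = 0.141, y = 0.553
  p-xylene: x = 0.859, y = 0.447

x_p-xylene (drum 2) = 0.859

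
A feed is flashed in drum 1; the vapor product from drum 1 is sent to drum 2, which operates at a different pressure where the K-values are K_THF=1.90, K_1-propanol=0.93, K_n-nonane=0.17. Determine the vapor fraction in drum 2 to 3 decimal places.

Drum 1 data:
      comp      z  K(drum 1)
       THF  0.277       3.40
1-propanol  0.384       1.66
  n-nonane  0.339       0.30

V/F (drum 2) = 0.351

Drum 1:
Material balance + equilibrium reduce to Σ zᵢ(Kᵢ−1)/(1+ψ₁(Kᵢ−1)) = 0.
Check two-phase: ΣzᵢKᵢ = 1.681 > 1 and Σzᵢ/Kᵢ = 1.443 > 1, so g(0) = 0.681 > 0 and g(1) = -0.443 < 0.
Newton–Raphson from ψ₁ = 0.54:
  ψ₁ = 0.540: g = 0.0949, g' = -0.823 → ψ₁ = 0.655
  ψ₁ = 0.655: g = -0.0031, g' = -0.890 → ψ₁ = 0.652
Converged at ψ₁ = 0.652.
Drum-1 compositions:
  THF: x = 0.108, y = 0.367
  1-propanol: x = 0.268, y = 0.446
  n-nonane: x = 0.623, y = 0.187
Drum-2 feed = drum-1 vapor: z₂ = (0.3673, 0.4457, 0.1870).
Drum 2:
Let ψ₂ = V/F and solve Σ zᵢ(Kᵢ−1)/(1+ψ₂(Kᵢ−1)) = 0.
g(0) = ΣzᵢKᵢ − 1 = 0.144 and g(1) = 1 − Σzᵢ/Kᵢ = -0.773, so a root lies in (0, 1).
Newton iteration, ψ₂⁰ = 0.69:
  ψ₂ = 0.690: g = -0.1922, g' = -0.821 → ψ₂ = 0.456
  ψ₂ = 0.456: g = -0.0477, g' = -0.485 → ψ₂ = 0.358
  ψ₂ = 0.358: g = -0.0028, g' = -0.433 → ψ₂ = 0.351
Converged at ψ₂ = 0.351.
  THF: x = 0.279, y = 0.530
  1-propanol: x = 0.457, y = 0.425
  n-nonane: x = 0.264, y = 0.045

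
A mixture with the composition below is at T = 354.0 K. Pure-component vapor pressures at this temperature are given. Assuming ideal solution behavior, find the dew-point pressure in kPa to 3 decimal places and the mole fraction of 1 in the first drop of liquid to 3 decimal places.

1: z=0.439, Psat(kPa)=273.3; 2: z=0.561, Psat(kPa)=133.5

Pdew = 172.160 kPa, x_1 = 0.277

At the dew point ψ → 1, so Σzᵢ/Kᵢ = 1 with Kᵢ = Pᵢˢᵃᵗ/P ⇒ 1/P = Σzᵢ/Pᵢˢᵃᵗ.
1/P = 0.439/273.3 + 0.561/133.5 = 0.005809 ⇒ P = 172.160 kPa
xᵢ = zᵢP/Pᵢˢᵃᵗ ⇒ x_1 = 0.439·172.160/273.3 = 0.277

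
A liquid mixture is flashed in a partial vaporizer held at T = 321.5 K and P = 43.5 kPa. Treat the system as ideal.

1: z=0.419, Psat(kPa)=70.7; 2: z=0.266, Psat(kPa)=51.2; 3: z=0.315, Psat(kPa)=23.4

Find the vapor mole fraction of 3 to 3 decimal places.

y_3 = 0.257

Raoult's law: Kᵢ = Pᵢˢᵃᵗ/P = Pᵢˢᵃᵗ/43.5.
  K_1 = 70.7/43.5 = 1.62529, K_2 = 51.2/43.5 = 1.17701, K_3 = 23.4/43.5 = 0.53793
Material balance + equilibrium reduce to Σ zᵢ(Kᵢ−1)/(1+V/F(Kᵢ−1)) = 0.
g(0) = ΣzᵢKᵢ − 1 = 0.164 and g(1) = 1 − Σzᵢ/Kᵢ = -0.069, so a root lies in (0, 1).
Newton iteration, V/F⁰ = 0.51:
  V/F = 0.510: g = 0.0514, g' = -0.216 → V/F = 0.748
  V/F = 0.748: g = -0.0023, g' = -0.240 → V/F = 0.738
Converged at V/F = 0.738.
Compositions from xᵢ = zᵢ/(1+V/F(Kᵢ−1)), yᵢ = Kᵢxᵢ:
  1: x = 0.287, y = 0.466
  2: x = 0.235, y = 0.277
  3: x = 0.478, y = 0.257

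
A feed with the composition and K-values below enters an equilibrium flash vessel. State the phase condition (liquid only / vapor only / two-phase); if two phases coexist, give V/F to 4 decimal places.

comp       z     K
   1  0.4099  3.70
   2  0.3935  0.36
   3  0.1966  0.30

two-phase, V/F = 0.4021

ΣzᵢKᵢ = 1.7173; Σzᵢ/Kᵢ = 1.8592.
Both exceed 1, so a two-phase solution exists.
Material balance + equilibrium reduce to Σ zᵢ(Kᵢ−1)/(1+ψ(Kᵢ−1)) = 0.
Newton iteration, ψ⁰ = 0.5:
  ψ = 0.5000: g = -0.11113, g' = -1.1177 → ψ = 0.4006
  ψ = 0.4006: g = 0.00178, g' = -1.1672 → ψ = 0.4021
Converged at ψ = 0.4021.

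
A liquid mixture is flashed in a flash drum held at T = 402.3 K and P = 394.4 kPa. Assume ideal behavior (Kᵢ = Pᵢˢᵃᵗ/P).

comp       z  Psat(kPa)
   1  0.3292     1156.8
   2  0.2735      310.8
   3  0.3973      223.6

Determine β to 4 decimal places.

Raoult's law: Kᵢ = Pᵢˢᵃᵗ/P = Pᵢˢᵃᵗ/394.4.
  K_1 = 1156.8/394.4 = 2.933063, K_2 = 310.8/394.4 = 0.788032, K_3 = 223.6/394.4 = 0.566937
Iterate (Newton) starting at β = 0.5:
  β = 0.5000: g = 0.03914, g' = -0.4549 → β = 0.5861
  β = 0.5861: g = 0.00159, g' = -0.4202 → β = 0.5898
Converged at β = 0.5898.

β = 0.5898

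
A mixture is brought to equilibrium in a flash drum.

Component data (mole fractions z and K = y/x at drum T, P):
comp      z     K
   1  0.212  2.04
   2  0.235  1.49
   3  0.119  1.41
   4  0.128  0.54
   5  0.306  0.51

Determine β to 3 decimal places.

β = 0.509

Newton iteration, β⁰ = 0.54:
  β = 0.540: g = -0.0100, g' = -0.327 → β = 0.509
Converged at β = 0.509.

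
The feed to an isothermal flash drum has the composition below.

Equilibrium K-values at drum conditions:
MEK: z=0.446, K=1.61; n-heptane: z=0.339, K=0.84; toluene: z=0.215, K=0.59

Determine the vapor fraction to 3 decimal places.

ψ = 0.736

Material balance + equilibrium reduce to Σ zᵢ(Kᵢ−1)/(1+ψ(Kᵢ−1)) = 0.
Feasibility: ΣzᵢKᵢ = 1.130, Σzᵢ/Kᵢ = 1.045 — both > 1, two phases present.
Newton iteration, ψ⁰ = 0.5:
  ψ = 0.500: g = 0.0386, g' = -0.165 → ψ = 0.734
  ψ = 0.734: g = 0.0003, g' = -0.164 → ψ = 0.736
Converged at ψ = 0.736.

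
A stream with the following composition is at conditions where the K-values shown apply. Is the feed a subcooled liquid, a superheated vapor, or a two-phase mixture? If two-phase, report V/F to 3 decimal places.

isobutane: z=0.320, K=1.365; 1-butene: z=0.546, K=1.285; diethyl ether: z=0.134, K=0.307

ΣzᵢKᵢ = 1.180; Σzᵢ/Kᵢ = 1.096.
Both exceed 1, so a two-phase solution exists.
Material balance + equilibrium reduce to Σ zᵢ(Kᵢ−1)/(1+ψ(Kᵢ−1)) = 0.
Newton–Raphson from ψ = 0.63:
  ψ = 0.630: g = 0.0621, g' = -0.263 → ψ = 0.866
  ψ = 0.866: g = -0.0188, g' = -0.456 → ψ = 0.825
  ψ = 0.825: g = -0.0011, g' = -0.405 → ψ = 0.822
Converged at ψ = 0.822.

two-phase, V/F = 0.822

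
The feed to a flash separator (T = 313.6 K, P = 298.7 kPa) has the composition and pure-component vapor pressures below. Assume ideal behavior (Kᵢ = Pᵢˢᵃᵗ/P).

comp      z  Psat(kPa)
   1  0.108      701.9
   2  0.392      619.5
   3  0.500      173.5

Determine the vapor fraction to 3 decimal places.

Raoult's law: Kᵢ = Pᵢˢᵃᵗ/P = Pᵢˢᵃᵗ/298.7.
  K_1 = 701.9/298.7 = 2.34985, K_2 = 619.5/298.7 = 2.07399, K_3 = 173.5/298.7 = 0.58085
Let ψ = V/F and solve Σ zᵢ(Kᵢ−1)/(1+ψ(Kᵢ−1)) = 0.
g(0) = ΣzᵢKᵢ − 1 = 0.357 and g(1) = 1 − Σzᵢ/Kᵢ = -0.096, so a root lies in (0, 1).
Newton iteration, ψ⁰ = 0.7:
  ψ = 0.700: g = 0.0187, g' = -0.375 → ψ = 0.750
Converged at ψ = 0.750.

ψ = 0.750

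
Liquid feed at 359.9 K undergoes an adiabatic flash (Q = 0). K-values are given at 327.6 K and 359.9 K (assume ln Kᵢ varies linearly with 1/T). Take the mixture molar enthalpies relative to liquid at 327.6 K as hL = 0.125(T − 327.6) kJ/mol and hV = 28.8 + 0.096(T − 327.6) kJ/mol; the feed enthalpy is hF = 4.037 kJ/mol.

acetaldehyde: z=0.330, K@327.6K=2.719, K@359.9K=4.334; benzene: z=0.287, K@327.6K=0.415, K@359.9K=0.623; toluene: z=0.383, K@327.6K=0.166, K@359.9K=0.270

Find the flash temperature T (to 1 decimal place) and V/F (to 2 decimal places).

T = 332.5 K, V/F = 0.12

Adiabatic flash: solve Rachford–Rice at each trial T, then check hF = ψ·hV(T) + (1−ψ)·hL(T).
  T = 327.6 K: K = (2.719, 0.415, 0.166), RR gives ψ = 0.063, H_out = 1.824 kJ/mol
  T = 359.9 K: K = (4.334, 0.623, 0.270), RR gives ψ = 0.356, H_out = 13.965 kJ/mol
  T = 343.8 K: K = (3.473, 0.514, 0.214), RR gives ψ = 0.227, H_out = 8.446 kJ/mol
  T = 335.7 K: K = (3.082, 0.463, 0.189), RR gives ψ = 0.152, H_out = 5.352 kJ/mol
  T = 331.6 K: K = (2.895, 0.438, 0.177), RR gives ψ = 0.109, H_out = 3.635 kJ/mol
  T = 333.6 K: K = (2.985, 0.450, 0.183), RR gives ψ = 0.131, H_out = 4.488 kJ/mol
Linear interpolation between T = 331.6 (H_out = 3.635) and T = 333.6 (H_out = 4.488) on hF = 4.037 gives T ≈ 332.5 K, at which ψ = 0.12.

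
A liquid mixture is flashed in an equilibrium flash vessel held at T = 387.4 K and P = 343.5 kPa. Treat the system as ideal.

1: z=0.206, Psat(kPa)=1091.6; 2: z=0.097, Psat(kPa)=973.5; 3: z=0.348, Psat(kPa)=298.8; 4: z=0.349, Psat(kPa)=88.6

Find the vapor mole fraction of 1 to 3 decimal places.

y_1 = 0.392

Raoult's law: Kᵢ = Pᵢˢᵃᵗ/P = Pᵢˢᵃᵗ/343.5.
  K_1 = 1091.6/343.5 = 3.17787, K_2 = 973.5/343.5 = 2.83406, K_3 = 298.8/343.5 = 0.86987, K_4 = 88.6/343.5 = 0.25793
Iterate (Newton) starting at ψ = 0.5:
  ψ = 0.500: g = -0.1526, g' = -0.805 → ψ = 0.310
  ψ = 0.310: g = -0.0027, g' = -0.811 → ψ = 0.307
Converged at ψ = 0.307.
Compositions from xᵢ = zᵢ/(1+ψ(Kᵢ−1)), yᵢ = Kᵢxᵢ:
  1: x = 0.123, y = 0.392
  2: x = 0.062, y = 0.176
  3: x = 0.362, y = 0.315
  4: x = 0.452, y = 0.117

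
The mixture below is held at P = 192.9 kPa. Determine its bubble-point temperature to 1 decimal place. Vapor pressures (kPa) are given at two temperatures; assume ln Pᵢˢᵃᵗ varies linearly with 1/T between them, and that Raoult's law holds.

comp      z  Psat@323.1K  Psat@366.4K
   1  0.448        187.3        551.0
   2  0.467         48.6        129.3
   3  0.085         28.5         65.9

T = 345.2 K

Bubble-point temperature: ΣzᵢPᵢˢᵃᵗ(T) = P. Interpolate ln Pᵢˢᵃᵗ = aᵢ + bᵢ/T.
  T = 323.1 K: ΣzᵢPᵢˢᵃᵗ = 109.03 kPa
  T = 366.4 K: ΣzᵢPᵢˢᵃᵗ = 312.83 kPa
  T = 344.8 K: ΣzᵢPᵢˢᵃᵗ = 191.07 kPa
  T = 355.6 K: ΣzᵢPᵢˢᵃᵗ = 246.30 kPa
  T = 350.2 K: ΣzᵢPᵢˢᵃᵗ = 217.36 kPa
  T = 347.5 K: ΣzᵢPᵢˢᵃᵗ = 203.89 kPa
Interpolating between 344.8 K and 347.5 K gives T ≈ 345.2 K.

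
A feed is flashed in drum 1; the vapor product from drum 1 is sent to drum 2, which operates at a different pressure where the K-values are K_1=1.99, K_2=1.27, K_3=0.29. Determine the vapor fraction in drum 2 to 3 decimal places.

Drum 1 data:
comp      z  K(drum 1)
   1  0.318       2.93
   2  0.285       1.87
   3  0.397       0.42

V/F (drum 2) = 0.517

Drum 1:
Let ψ₁ = V/F and solve Σ zᵢ(Kᵢ−1)/(1+ψ₁(Kᵢ−1)) = 0.
Check two-phase: ΣzᵢKᵢ = 1.631 > 1 and Σzᵢ/Kᵢ = 1.206 > 1, so g(0) = 0.631 > 0 and g(1) = -0.206 < 0.
Newton–Raphson from ψ₁ = 0.59:
  ψ₁ = 0.590: g = 0.1008, g' = -0.662 → ψ₁ = 0.742
  ψ₁ = 0.742: g = -0.0014, g' = -0.692 → ψ₁ = 0.740
Converged at ψ₁ = 0.740.
Drum-1 compositions:
  1: x = 0.131, y = 0.384
  2: x = 0.173, y = 0.324
  3: x = 0.696, y = 0.292
Drum-2 feed = drum-1 vapor: z₂ = (0.3836, 0.3242, 0.2922).
Drum 2:
Let ψ₂ = V/F and solve Σ zᵢ(Kᵢ−1)/(1+ψ₂(Kᵢ−1)) = 0.
g(0) = ΣzᵢKᵢ − 1 = 0.260 and g(1) = 1 − Σzᵢ/Kᵢ = -0.456, so a root lies in (0, 1).
Iterate (Newton) starting at ψ₂ = 0.5:
  ψ₂ = 0.500: g = 0.0095, g' = -0.541 → ψ₂ = 0.518
  ψ₂ = 0.518: g = -0.0001, g' = -0.551 → ψ₂ = 0.517
Converged at ψ₂ = 0.517.
  1: x = 0.254, y = 0.505
  2: x = 0.284, y = 0.361
  3: x = 0.462, y = 0.134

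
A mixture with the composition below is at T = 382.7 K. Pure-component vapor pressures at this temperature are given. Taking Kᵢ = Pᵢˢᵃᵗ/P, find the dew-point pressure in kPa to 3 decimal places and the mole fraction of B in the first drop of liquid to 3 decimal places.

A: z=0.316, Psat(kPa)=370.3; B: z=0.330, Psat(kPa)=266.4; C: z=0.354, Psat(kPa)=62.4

At the dew point ψ → 1, so Σzᵢ/Kᵢ = 1 with Kᵢ = Pᵢˢᵃᵗ/P ⇒ 1/P = Σzᵢ/Pᵢˢᵃᵗ.
1/P = 0.316/370.3 + 0.330/266.4 + 0.354/62.4 = 0.007765 ⇒ P = 128.780 kPa
xᵢ = zᵢP/Pᵢˢᵃᵗ ⇒ x_B = 0.330·128.780/266.4 = 0.160

Pdew = 128.780 kPa, x_B = 0.160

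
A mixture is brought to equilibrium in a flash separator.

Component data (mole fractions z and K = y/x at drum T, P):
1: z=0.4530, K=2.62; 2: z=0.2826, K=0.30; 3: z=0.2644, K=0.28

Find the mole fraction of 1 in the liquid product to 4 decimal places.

x_1 = 0.3046

Newton iteration, β⁰ = 0.5:
  β = 0.5000: g = -0.19634, g' = -1.0253 → β = 0.3085
  β = 0.3085: g = -0.00771, g' = -0.9803 → β = 0.3006
Converged at β = 0.3006.
Compositions from xᵢ = zᵢ/(1+β(Kᵢ−1)), yᵢ = Kᵢxᵢ:
  1: x = 0.3046, y = 0.7981
  2: x = 0.3579, y = 0.1074
  3: x = 0.3374, y = 0.0945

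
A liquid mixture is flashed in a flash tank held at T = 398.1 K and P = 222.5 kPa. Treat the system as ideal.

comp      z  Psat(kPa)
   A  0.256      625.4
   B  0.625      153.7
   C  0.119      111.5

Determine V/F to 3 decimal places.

V/F = 0.339

Raoult's law: Kᵢ = Pᵢˢᵃᵗ/P = Pᵢˢᵃᵗ/222.5.
  K_A = 625.4/222.5 = 2.81079, K_B = 153.7/222.5 = 0.69079, K_C = 111.5/222.5 = 0.50112
Newton iteration, V/F⁰ = 0.5:
  V/F = 0.500: g = -0.0644, g' = -0.367 → V/F = 0.325
  V/F = 0.325: g = 0.0063, g' = -0.449 → V/F = 0.339
Converged at V/F = 0.339.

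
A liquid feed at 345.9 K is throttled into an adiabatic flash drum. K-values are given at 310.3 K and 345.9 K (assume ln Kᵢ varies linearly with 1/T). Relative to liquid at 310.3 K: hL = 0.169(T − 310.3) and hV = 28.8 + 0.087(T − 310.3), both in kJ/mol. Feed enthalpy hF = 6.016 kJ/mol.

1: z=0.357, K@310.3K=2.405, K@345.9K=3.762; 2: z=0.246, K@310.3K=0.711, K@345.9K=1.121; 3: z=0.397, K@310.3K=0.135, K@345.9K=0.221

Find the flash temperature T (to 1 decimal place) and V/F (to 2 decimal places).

T = 316.8 K, V/F = 0.17

Adiabatic flash: solve Rachford–Rice at each trial T, then check hF = ψ·hV(T) + (1−ψ)·hL(T).
  T = 310.3 K: K = (2.405, 0.711, 0.135), RR gives ψ = 0.090, H_out = 2.589 kJ/mol
  T = 345.9 K: K = (3.762, 1.121, 0.221), RR gives ψ = 0.443, H_out = 17.469 kJ/mol
  T = 328.1 K: K = (3.045, 0.904, 0.175), RR gives ψ = 0.293, H_out = 11.025 kJ/mol
  T = 319.2 K: K = (2.715, 0.804, 0.154), RR gives ψ = 0.202, H_out = 7.165 kJ/mol
  T = 314.8 K: K = (2.559, 0.757, 0.145), RR gives ψ = 0.150, H_out = 5.013 kJ/mol
  T = 317.0 K: K = (2.636, 0.781, 0.149), RR gives ψ = 0.176, H_out = 6.113 kJ/mol
Linear interpolation between T = 314.8 (H_out = 5.013) and T = 317.0 (H_out = 6.113) on hF = 6.016 gives T ≈ 316.8 K, at which ψ = 0.17.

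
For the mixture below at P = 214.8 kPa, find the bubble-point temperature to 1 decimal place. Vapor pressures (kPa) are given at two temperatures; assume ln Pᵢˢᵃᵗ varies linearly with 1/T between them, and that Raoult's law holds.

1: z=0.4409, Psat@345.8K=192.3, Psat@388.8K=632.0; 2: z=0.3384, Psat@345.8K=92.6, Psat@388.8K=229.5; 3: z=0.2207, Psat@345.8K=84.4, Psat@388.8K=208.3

T = 363.0 K

Bubble-point temperature: ΣzᵢPᵢˢᵃᵗ(T) = P. Interpolate ln Pᵢˢᵃᵗ = aᵢ + bᵢ/T.
  T = 345.8 K: ΣzᵢPᵢˢᵃᵗ = 134.75 kPa
  T = 388.8 K: ΣzᵢPᵢˢᵃᵗ = 402.28 kPa
  T = 367.3 K: ΣzᵢPᵢˢᵃᵗ = 239.86 kPa
  T = 356.6 K: ΣzᵢPᵢˢᵃᵗ = 181.47 kPa
  T = 362.0 K: ΣzᵢPᵢˢᵃᵗ = 209.31 kPa
  T = 364.6 K: ΣzᵢPᵢˢᵃᵗ = 223.88 kPa
Interpolating between 362.0 K and 364.6 K gives T ≈ 363.0 K.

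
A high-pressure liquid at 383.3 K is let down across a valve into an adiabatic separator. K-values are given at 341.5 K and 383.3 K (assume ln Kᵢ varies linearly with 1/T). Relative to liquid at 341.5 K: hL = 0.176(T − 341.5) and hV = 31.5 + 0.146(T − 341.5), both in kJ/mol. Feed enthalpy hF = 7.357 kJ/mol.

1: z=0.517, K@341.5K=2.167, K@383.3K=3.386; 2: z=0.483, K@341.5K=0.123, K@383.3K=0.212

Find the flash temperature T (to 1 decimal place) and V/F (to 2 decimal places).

Adiabatic flash: solve Rachford–Rice at each trial T, then check hF = ψ·hV(T) + (1−ψ)·hL(T).
  T = 341.5 K: K = (2.167, 0.123), RR gives ψ = 0.176, H_out = 5.532 kJ/mol
  T = 383.3 K: K = (3.386, 0.212), RR gives ψ = 0.454, H_out = 21.078 kJ/mol
  T = 362.4 K: K = (2.744, 0.164), RR gives ψ = 0.341, H_out = 14.221 kJ/mol
  T = 351.9 K: K = (2.446, 0.143), RR gives ψ = 0.269, H_out = 10.215 kJ/mol
  T = 346.7 K: K = (2.304, 0.133), RR gives ψ = 0.226, H_out = 7.988 kJ/mol
  T = 344.1 K: K = (2.235, 0.128), RR gives ψ = 0.202, H_out = 6.793 kJ/mol
  T = 345.4 K: K = (2.269, 0.130), RR gives ψ = 0.214, H_out = 7.398 kJ/mol
Linear interpolation between T = 344.1 (H_out = 6.793) and T = 345.4 (H_out = 7.398) on hF = 7.357 gives T ≈ 345.3 K, at which ψ = 0.21.

T = 345.3 K, V/F = 0.21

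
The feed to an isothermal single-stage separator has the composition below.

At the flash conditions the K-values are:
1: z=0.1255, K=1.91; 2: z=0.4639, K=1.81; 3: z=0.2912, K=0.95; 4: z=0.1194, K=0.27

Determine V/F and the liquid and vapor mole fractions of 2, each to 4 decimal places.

V/F = 0.9155, x_2 = 0.2664, y_2 = 0.4821

Material balance + equilibrium reduce to Σ zᵢ(Kᵢ−1)/(1+V/F(Kᵢ−1)) = 0.
g(0) = ΣzᵢKᵢ − 1 = 0.3882 and g(1) = 1 − Σzᵢ/Kᵢ = -0.0708, so a root lies in (0, 1).
Newton iteration, V/F⁰ = 0.58:
  V/F = 0.5800: g = 0.16424, g' = -0.3776 → V/F = 1.0000
  V/F = 1.0000: g = -0.07075, g' = -0.9950 → V/F = 0.9289
  V/F = 0.9289: g = -0.00972, g' = -0.7445 → V/F = 0.9158
  V/F = 0.9158: g = -0.00022, g' = -0.7113 → V/F = 0.9155
Converged at V/F = 0.9155.
Compositions from xᵢ = zᵢ/(1+V/F(Kᵢ−1)), yᵢ = Kᵢxᵢ:
  1: x = 0.0685, y = 0.1308
  2: x = 0.2664, y = 0.4821
  3: x = 0.3052, y = 0.2899
  4: x = 0.3600, y = 0.0972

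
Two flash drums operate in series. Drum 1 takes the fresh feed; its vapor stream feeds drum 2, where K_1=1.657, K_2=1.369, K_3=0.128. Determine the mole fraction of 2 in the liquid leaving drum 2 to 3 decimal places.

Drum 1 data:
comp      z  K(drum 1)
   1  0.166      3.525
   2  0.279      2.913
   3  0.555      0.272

Drum 1:
Material balance + equilibrium reduce to Σ zᵢ(Kᵢ−1)/(1+ψ₁(Kᵢ−1)) = 0.
g(0) = ΣzᵢKᵢ − 1 = 0.549 and g(1) = 1 − Σzᵢ/Kᵢ = -1.183, so a root lies in (0, 1).
Iterate (Newton) starting at ψ₁ = 0.5:
  ψ₁ = 0.500: g = -0.1772, g' = -1.201 → ψ₁ = 0.352
  ψ₁ = 0.352: g = -0.0029, g' = -1.193 → ψ₁ = 0.350
Converged at ψ₁ = 0.350.
Drum-1 compositions:
  1: x = 0.088, y = 0.311
  2: x = 0.167, y = 0.487
  3: x = 0.745, y = 0.203
Drum-2 feed = drum-1 vapor: z₂ = (0.3106, 0.4868, 0.2026).
Drum 2:
Let ψ₂ = V/F and solve Σ zᵢ(Kᵢ−1)/(1+ψ₂(Kᵢ−1)) = 0.
Check two-phase: ΣzᵢKᵢ = 1.207 > 1 and Σzᵢ/Kᵢ = 2.126 > 1, so g(0) = 0.207 > 0 and g(1) = -1.126 < 0.
Iterate (Newton) starting at ψ₂ = 0.5:
  ψ₂ = 0.500: g = -0.0079, g' = -0.607 → ψ₂ = 0.487
Converged at ψ₂ = 0.487.
  1: x = 0.235, y = 0.390
  2: x = 0.413, y = 0.565
  3: x = 0.352, y = 0.045

x_2 (drum 2) = 0.413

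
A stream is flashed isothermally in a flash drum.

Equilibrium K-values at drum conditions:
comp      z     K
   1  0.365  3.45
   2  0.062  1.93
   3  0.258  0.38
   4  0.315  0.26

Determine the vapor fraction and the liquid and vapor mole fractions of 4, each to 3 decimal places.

Let ψ = V/F and solve Σ zᵢ(Kᵢ−1)/(1+ψ(Kᵢ−1)) = 0.
Feasibility: ΣzᵢKᵢ = 1.559, Σzᵢ/Kᵢ = 2.028 — both > 1, two phases present.
Iterate (Newton) starting at ψ = 0.35:
  ψ = 0.350: g = 0.0061, g' = -1.141 → ψ = 0.355
Converged at ψ = 0.355.
Compositions from xᵢ = zᵢ/(1+ψ(Kᵢ−1)), yᵢ = Kᵢxᵢ:
  1: x = 0.195, y = 0.673
  2: x = 0.047, y = 0.090
  3: x = 0.331, y = 0.126
  4: x = 0.427, y = 0.111

ψ = 0.355, x_4 = 0.427, y_4 = 0.111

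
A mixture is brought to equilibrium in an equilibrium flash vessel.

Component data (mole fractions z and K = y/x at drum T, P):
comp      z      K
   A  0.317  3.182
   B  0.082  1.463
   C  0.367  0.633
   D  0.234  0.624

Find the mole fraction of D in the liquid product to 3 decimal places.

Rachford–Rice: g(β) = Σ zᵢ(Kᵢ−1)/(1+β(Kᵢ−1)) = 0.
g(0) = ΣzᵢKᵢ − 1 = 0.507 and g(1) = 1 − Σzᵢ/Kᵢ = -0.110, so a root lies in (0, 1).
Newton–Raphson from β = 0.41:
  β = 0.410: g = 0.1344, g' = -0.548 → β = 0.655
  β = 0.655: g = 0.0196, g' = -0.410 → β = 0.703
  β = 0.703: g = 0.0003, g' = -0.396 → β = 0.704
Converged at β = 0.704.
Compositions from xᵢ = zᵢ/(1+β(Kᵢ−1)), yᵢ = Kᵢxᵢ:
  A: x = 0.125, y = 0.398
  B: x = 0.062, y = 0.090
  C: x = 0.495, y = 0.313
  D: x = 0.318, y = 0.199

x_D = 0.318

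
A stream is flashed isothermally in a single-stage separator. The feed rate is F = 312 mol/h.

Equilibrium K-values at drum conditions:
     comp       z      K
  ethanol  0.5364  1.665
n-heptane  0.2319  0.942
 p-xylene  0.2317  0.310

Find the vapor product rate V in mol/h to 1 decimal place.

V = 163.7 mol/h

Newton iteration, ψ⁰ = 0.5:
  ψ = 0.5000: g = 0.00976, g' = -0.3915 → ψ = 0.5249
  ψ = 0.5249: g = -0.00013, g' = -0.4023 → ψ = 0.5246
Converged at ψ = 0.5246.
Then V = ψ·F = 0.5246·312 = 163.7 mol/h and L = F − V = 148.3 mol/h.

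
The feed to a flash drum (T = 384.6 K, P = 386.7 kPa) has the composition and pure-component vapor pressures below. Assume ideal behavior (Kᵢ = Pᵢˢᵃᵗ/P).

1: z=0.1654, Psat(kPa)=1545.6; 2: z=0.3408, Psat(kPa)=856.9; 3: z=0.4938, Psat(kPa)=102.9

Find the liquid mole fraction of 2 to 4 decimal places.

x_2 = 0.2308

Raoult's law: Kᵢ = Pᵢˢᵃᵗ/P = Pᵢˢᵃᵗ/386.7.
  K_1 = 1545.6/386.7 = 3.996897, K_2 = 856.9/386.7 = 2.215930, K_3 = 102.9/386.7 = 0.266098
Newton–Raphson from ψ = 0.31:
  ψ = 0.3100: g = 0.08878, g' = -1.1107 → ψ = 0.3899
  ψ = 0.3899: g = 0.00200, g' = -1.0697 → ψ = 0.3918
Converged at ψ = 0.3918.
Compositions from xᵢ = zᵢ/(1+ψ(Kᵢ−1)), yᵢ = Kᵢxᵢ:
  1: x = 0.0761, y = 0.3041
  2: x = 0.2308, y = 0.5115
  3: x = 0.6931, y = 0.1844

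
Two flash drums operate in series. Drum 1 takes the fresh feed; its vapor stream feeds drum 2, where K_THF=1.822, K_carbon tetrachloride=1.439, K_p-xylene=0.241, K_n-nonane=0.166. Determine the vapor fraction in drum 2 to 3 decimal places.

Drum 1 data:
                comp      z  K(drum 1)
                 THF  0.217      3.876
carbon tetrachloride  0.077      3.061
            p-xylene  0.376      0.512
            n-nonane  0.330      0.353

V/F (drum 2) = 0.315

Drum 1:
Rachford–Rice: g(ψ₁) = Σ zᵢ(Kᵢ−1)/(1+ψ₁(Kᵢ−1)) = 0.
Check two-phase: ΣzᵢKᵢ = 1.386 > 1 and Σzᵢ/Kᵢ = 1.750 > 1, so g(0) = 0.386 > 0 and g(1) = -0.750 < 0.
Newton iteration, ψ₁⁰ = 0.5:
  ψ₁ = 0.500: g = -0.2242, g' = -0.840 → ψ₁ = 0.233
  ψ₁ = 0.233: g = 0.0224, g' = -1.098 → ψ₁ = 0.253
  ψ₁ = 0.253: g = 0.0004, g' = -1.056 → ψ₁ = 0.254
Converged at ψ₁ = 0.254.
Drum-1 compositions:
  THF: x = 0.125, y = 0.486
  carbon tetrachloride: x = 0.051, y = 0.155
  p-xylene: x = 0.429, y = 0.220
  n-nonane: x = 0.395, y = 0.139
Drum-2 feed = drum-1 vapor: z₂ = (0.4861, 0.1547, 0.2197, 0.1394).
Drum 2:
Let ψ₂ = V/F and solve Σ zᵢ(Kᵢ−1)/(1+ψ₂(Kᵢ−1)) = 0.
g(0) = ΣzᵢKᵢ − 1 = 0.185 and g(1) = 1 − Σzᵢ/Kᵢ = -1.126, so a root lies in (0, 1).
Iterate (Newton) starting at ψ₂ = 0.5:
  ψ₂ = 0.500: g = -0.1293, g' = -0.799 → ψ₂ = 0.338
  ψ₂ = 0.338: g = -0.0145, g' = -0.641 → ψ₂ = 0.316
  ψ₂ = 0.316: g = -0.0002, g' = -0.628 → ψ₂ = 0.315
Converged at ψ₂ = 0.315.
  THF: x = 0.386, y = 0.703
  carbon tetrachloride: x = 0.136, y = 0.196
  p-xylene: x = 0.289, y = 0.070
  n-nonane: x = 0.189, y = 0.031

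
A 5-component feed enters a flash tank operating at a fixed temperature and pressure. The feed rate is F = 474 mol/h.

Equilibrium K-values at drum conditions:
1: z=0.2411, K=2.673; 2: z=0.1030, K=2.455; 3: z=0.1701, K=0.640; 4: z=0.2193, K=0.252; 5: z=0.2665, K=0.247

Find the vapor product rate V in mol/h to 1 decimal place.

V = 56.2 mol/h

Newton–Raphson from V/F = 0.5:
  V/F = 0.5000: g = -0.35218, g' = -1.0077 → V/F = 0.1505
  V/F = 0.1505: g = -0.03076, g' = -0.9500 → V/F = 0.1181
  V/F = 0.1181: g = 0.00051, g' = -0.9830 → V/F = 0.1187
Converged at V/F = 0.1187.
Then V = V/F·F = 0.1187·474 = 56.2 mol/h and L = F − V = 417.8 mol/h.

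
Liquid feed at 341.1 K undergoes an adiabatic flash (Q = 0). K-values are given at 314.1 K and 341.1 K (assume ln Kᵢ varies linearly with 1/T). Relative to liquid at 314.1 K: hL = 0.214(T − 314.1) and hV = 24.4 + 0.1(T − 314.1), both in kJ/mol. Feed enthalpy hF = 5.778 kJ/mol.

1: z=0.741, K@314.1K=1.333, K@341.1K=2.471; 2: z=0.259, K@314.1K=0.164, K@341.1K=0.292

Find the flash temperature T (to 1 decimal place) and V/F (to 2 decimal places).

Adiabatic flash: solve Rachford–Rice at each trial T, then check hF = ψ·hV(T) + (1−ψ)·hL(T).
  T = 314.1 K: K = (1.333, 0.164), RR gives ψ = 0.109, H_out = 2.649 kJ/mol
  T = 341.1 K: K = (2.471, 0.292), RR gives ψ = 0.871, H_out = 24.340 kJ/mol
  T = 327.6 K: K = (1.838, 0.221), RR gives ψ = 0.643, H_out = 17.583 kJ/mol
  T = 320.9 K: K = (1.572, 0.191), RR gives ψ = 0.464, H_out = 12.416 kJ/mol
  T = 317.5 K: K = (1.449, 0.177), RR gives ψ = 0.324, H_out = 8.507 kJ/mol
  T = 315.8 K: K = (1.390, 0.171), RR gives ψ = 0.230, H_out = 5.919 kJ/mol
Linear interpolation between T = 314.1 (H_out = 2.649) and T = 315.8 (H_out = 5.919) on hF = 5.778 gives T ≈ 315.7 K, at which ψ = 0.22.

T = 315.7 K, V/F = 0.22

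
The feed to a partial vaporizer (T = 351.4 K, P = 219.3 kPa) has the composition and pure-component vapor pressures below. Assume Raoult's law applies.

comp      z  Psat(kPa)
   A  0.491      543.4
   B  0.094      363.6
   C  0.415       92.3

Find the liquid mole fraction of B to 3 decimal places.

Raoult's law: Kᵢ = Pᵢˢᵃᵗ/P = Pᵢˢᵃᵗ/219.3.
  K_A = 543.4/219.3 = 2.47788, K_B = 363.6/219.3 = 1.65800, K_C = 92.3/219.3 = 0.42088
Rachford–Rice: g(β) = Σ zᵢ(Kᵢ−1)/(1+β(Kᵢ−1)) = 0.
g(0) = ΣzᵢKᵢ − 1 = 0.547 and g(1) = 1 − Σzᵢ/Kᵢ = -0.241, so a root lies in (0, 1).
Iterate (Newton) starting at β = 0.43:
  β = 0.430: g = 0.1719, g' = -0.672 → β = 0.686
  β = 0.686: g = 0.0045, g' = -0.667 → β = 0.692
Converged at β = 0.692.
Compositions from xᵢ = zᵢ/(1+β(Kᵢ−1)), yᵢ = Kᵢxᵢ:
  A: x = 0.243, y = 0.601
  B: x = 0.065, y = 0.107
  C: x = 0.693, y = 0.292

x_B = 0.065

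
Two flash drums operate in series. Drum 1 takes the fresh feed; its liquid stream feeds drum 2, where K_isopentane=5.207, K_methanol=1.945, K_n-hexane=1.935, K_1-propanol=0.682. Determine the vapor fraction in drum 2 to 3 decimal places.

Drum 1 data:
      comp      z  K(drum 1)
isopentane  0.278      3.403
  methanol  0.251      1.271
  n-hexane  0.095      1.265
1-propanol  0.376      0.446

V/F (drum 2) = 0.809

Drum 1:
Let ψ₁ = V/F and solve Σ zᵢ(Kᵢ−1)/(1+ψ₁(Kᵢ−1)) = 0.
Check two-phase: ΣzᵢKᵢ = 1.553 > 1 and Σzᵢ/Kᵢ = 1.197 > 1, so g(0) = 0.553 > 0 and g(1) = -0.197 < 0.
Newton–Raphson from ψ₁ = 0.54:
  ψ₁ = 0.540: g = 0.0749, g' = -0.558 → ψ₁ = 0.674
  ψ₁ = 0.674: g = 0.0014, g' = -0.546 → ψ₁ = 0.677
Converged at ψ₁ = 0.677.
Drum-1 compositions:
  isopentane: x = 0.106, y = 0.360
  methanol: x = 0.212, y = 0.270
  n-hexane: x = 0.081, y = 0.102
  1-propanol: x = 0.601, y = 0.268
Drum-2 feed = drum-1 liquid: z₂ = (0.1059, 0.2121, 0.0806, 0.6015).
Drum 2:
Let ψ₂ = V/F and solve Σ zᵢ(Kᵢ−1)/(1+ψ₂(Kᵢ−1)) = 0.
g(0) = ΣzᵢKᵢ − 1 = 0.530 and g(1) = 1 − Σzᵢ/Kᵢ = -0.053, so a root lies in (0, 1).
Newton iteration, ψ₂⁰ = 0.5:
  ψ₂ = 0.500: g = 0.1035, g' = -0.401 → ψ₂ = 0.758
  ψ₂ = 0.758: g = 0.0150, g' = -0.301 → ψ₂ = 0.808
  ψ₂ = 0.808: g = 0.0003, g' = -0.291 → ψ₂ = 0.809
Converged at ψ₂ = 0.809.
  isopentane: x = 0.024, y = 0.125
  methanol: x = 0.120, y = 0.234
  n-hexane: x = 0.046, y = 0.089
  1-propanol: x = 0.810, y = 0.552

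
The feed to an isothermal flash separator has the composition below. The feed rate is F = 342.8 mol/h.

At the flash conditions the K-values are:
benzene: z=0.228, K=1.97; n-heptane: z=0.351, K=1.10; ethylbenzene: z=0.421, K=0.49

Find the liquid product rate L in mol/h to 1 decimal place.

Rachford–Rice: g(β) = Σ zᵢ(Kᵢ−1)/(1+β(Kᵢ−1)) = 0.
g(0) = ΣzᵢKᵢ − 1 = 0.042 and g(1) = 1 − Σzᵢ/Kᵢ = -0.294, so a root lies in (0, 1).
Iterate (Newton) starting at β = 0.3:
  β = 0.300: g = -0.0481, g' = -0.285 → β = 0.131
  β = 0.131: g = 0.0008, g' = -0.298 → β = 0.134
Converged at β = 0.134.
Then V = β·F = 0.1337·342.8 = 45.8 mol/h and L = F − V = 297.0 mol/h.

L = 297.0 mol/h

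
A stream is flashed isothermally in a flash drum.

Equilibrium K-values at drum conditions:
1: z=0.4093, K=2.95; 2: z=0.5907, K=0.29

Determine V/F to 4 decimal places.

V/F = 0.2736

Rachford–Rice: g(V/F) = Σ zᵢ(Kᵢ−1)/(1+V/F(Kᵢ−1)) = 0.
Feasibility: ΣzᵢKᵢ = 1.3787, Σzᵢ/Kᵢ = 2.1756 — both > 1, two phases present.
Binary case is linear: z₁(K₁−1)(1+V/F(K₂−1)) + z₂(K₂−1)(1+V/F(K₁−1)) = 0
⇒ V/F = [z₁(K₁−1)+z₂(K₂−1)] / [−(K₁−1)(K₂−1)] = 0.37874/1.38450 = 0.2736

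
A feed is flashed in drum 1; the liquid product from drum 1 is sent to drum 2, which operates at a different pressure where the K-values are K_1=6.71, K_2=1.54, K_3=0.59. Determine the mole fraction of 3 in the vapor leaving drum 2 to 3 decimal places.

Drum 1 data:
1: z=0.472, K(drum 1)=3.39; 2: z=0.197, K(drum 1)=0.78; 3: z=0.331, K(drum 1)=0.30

Drum 1:
Let ψ₁ = V/F and solve Σ zᵢ(Kᵢ−1)/(1+ψ₁(Kᵢ−1)) = 0.
Feasibility: ΣzᵢKᵢ = 1.853, Σzᵢ/Kᵢ = 1.495 — both > 1, two phases present.
Newton iteration, ψ₁⁰ = 0.5:
  ψ₁ = 0.500: g = 0.1088, g' = -0.956 → ψ₁ = 0.614
  ψ₁ = 0.614: g = 0.0009, g' = -0.954 → ψ₁ = 0.615
Converged at ψ₁ = 0.615.
Drum-1 compositions:
  1: x = 0.191, y = 0.648
  2: x = 0.228, y = 0.178
  3: x = 0.581, y = 0.174
Drum-2 feed = drum-1 liquid: z₂ = (0.1911, 0.2278, 0.5810).
Drum 2:
Newton–Raphson from ψ₂ = 0.36:
  ψ₂ = 0.360: g = 0.1807, g' = -0.848 → ψ₂ = 0.573
  ψ₂ = 0.573: g = 0.0381, g' = -0.547 → ψ₂ = 0.643
  ψ₂ = 0.643: g = 0.0016, g' = -0.503 → ψ₂ = 0.646
Converged at ψ₂ = 0.646.
  1: x = 0.041, y = 0.274
  2: x = 0.169, y = 0.260
  3: x = 0.790, y = 0.466

y_3 (drum 2) = 0.466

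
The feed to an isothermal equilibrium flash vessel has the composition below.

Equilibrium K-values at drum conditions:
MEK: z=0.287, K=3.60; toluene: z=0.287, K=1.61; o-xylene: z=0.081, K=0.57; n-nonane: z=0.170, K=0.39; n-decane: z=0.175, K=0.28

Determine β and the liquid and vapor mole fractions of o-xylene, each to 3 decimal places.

β = 0.584, x_o-xylene = 0.108, y_o-xylene = 0.062

Material balance + equilibrium reduce to Σ zᵢ(Kᵢ−1)/(1+β(Kᵢ−1)) = 0.
Feasibility: ΣzᵢKᵢ = 1.657, Σzᵢ/Kᵢ = 1.461 — both > 1, two phases present.
Newton iteration, β⁰ = 0.47:
  β = 0.470: g = 0.0924, g' = -0.813 → β = 0.584
Converged at β = 0.584.
Compositions from xᵢ = zᵢ/(1+β(Kᵢ−1)), yᵢ = Kᵢxᵢ:
  MEK: x = 0.114, y = 0.410
  toluene: x = 0.212, y = 0.341
  o-xylene: x = 0.108, y = 0.062
  n-nonane: x = 0.264, y = 0.103
  n-decane: x = 0.302, y = 0.085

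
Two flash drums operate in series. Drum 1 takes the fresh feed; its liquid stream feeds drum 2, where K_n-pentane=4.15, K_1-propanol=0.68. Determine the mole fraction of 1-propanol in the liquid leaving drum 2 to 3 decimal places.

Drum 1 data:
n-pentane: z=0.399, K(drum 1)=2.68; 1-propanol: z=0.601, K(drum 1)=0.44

Drum 1:
Let ψ₁ = V/F and solve Σ zᵢ(Kᵢ−1)/(1+ψ₁(Kᵢ−1)) = 0.
Feasibility: ΣzᵢKᵢ = 1.334, Σzᵢ/Kᵢ = 1.515 — both > 1, two phases present.
Binary case is linear: z₁(K₁−1)(1+ψ₁(K₂−1)) + z₂(K₂−1)(1+ψ₁(K₁−1)) = 0
⇒ ψ₁ = [z₁(K₁−1)+z₂(K₂−1)] / [−(K₁−1)(K₂−1)] = 0.3338/0.9408 = 0.355
Drum-1 compositions:
  n-pentane: x = 0.250, y = 0.670
  1-propanol: x = 0.750, y = 0.330
Drum-2 feed = drum-1 liquid: z₂ = (0.2500, 0.7500).
Drum 2:
Binary case is linear: z₁(K₁−1)(1+ψ₂(K₂−1)) + z₂(K₂−1)(1+ψ₂(K₁−1)) = 0
⇒ ψ₂ = [z₁(K₁−1)+z₂(K₂−1)] / [−(K₁−1)(K₂−1)] = 0.5475/1.0080 = 0.543
  n-pentane: x = 0.092, y = 0.383
  1-propanol: x = 0.908, y = 0.617

x_1-propanol (drum 2) = 0.908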